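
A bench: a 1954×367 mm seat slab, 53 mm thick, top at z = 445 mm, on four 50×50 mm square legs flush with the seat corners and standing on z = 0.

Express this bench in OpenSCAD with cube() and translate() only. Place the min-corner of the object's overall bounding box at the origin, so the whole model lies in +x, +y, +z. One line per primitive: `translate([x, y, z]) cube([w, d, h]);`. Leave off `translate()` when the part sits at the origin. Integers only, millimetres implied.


translate([0, 0, 392]) cube([1954, 367, 53]);
cube([50, 50, 392]);
translate([0, 317, 0]) cube([50, 50, 392]);
translate([1904, 0, 0]) cube([50, 50, 392]);
translate([1904, 317, 0]) cube([50, 50, 392]);


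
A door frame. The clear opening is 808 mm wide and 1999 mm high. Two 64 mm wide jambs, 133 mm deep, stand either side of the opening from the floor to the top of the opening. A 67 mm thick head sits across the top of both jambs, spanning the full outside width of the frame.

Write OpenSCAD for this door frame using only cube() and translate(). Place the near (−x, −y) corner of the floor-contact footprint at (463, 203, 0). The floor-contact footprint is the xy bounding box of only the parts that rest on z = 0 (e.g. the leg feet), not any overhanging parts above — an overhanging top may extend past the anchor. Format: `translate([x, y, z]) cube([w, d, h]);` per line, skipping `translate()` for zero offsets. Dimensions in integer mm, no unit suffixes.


translate([463, 203, 0]) cube([64, 133, 1999]);
translate([1335, 203, 0]) cube([64, 133, 1999]);
translate([463, 203, 1999]) cube([936, 133, 67]);


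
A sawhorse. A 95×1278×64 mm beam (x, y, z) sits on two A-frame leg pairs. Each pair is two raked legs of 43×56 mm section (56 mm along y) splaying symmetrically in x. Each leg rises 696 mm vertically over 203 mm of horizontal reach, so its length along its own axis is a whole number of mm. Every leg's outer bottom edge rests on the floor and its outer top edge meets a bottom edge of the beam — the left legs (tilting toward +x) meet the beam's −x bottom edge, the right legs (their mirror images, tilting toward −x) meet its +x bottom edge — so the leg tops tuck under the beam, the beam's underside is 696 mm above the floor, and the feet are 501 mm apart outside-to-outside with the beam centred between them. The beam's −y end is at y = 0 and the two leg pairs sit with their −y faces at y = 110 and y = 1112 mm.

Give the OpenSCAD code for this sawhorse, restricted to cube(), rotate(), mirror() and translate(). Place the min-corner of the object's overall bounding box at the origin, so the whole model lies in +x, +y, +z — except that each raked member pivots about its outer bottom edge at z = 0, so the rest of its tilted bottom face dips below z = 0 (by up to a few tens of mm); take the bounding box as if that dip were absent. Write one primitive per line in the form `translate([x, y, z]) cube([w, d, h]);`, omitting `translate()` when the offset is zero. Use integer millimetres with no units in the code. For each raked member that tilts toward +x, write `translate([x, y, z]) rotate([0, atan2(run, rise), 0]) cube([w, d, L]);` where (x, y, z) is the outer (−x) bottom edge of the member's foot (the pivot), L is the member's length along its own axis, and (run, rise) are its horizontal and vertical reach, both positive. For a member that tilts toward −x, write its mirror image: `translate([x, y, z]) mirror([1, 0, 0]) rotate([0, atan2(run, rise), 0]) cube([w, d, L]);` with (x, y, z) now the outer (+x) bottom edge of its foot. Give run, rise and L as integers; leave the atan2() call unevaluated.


// leg length = √(203² + 696²) = 725
// right-leg outer foot x = 2·203 + 95 = 501
// beam min-corner = (203, 0, 696)
translate([203, 0, 696]) cube([95, 1278, 64]);
translate([0, 110, 0]) rotate([0, atan2(203, 696), 0]) cube([43, 56, 725]);
translate([501, 110, 0]) mirror([1, 0, 0]) rotate([0, atan2(203, 696), 0]) cube([43, 56, 725]);
translate([0, 1112, 0]) rotate([0, atan2(203, 696), 0]) cube([43, 56, 725]);
translate([501, 1112, 0]) mirror([1, 0, 0]) rotate([0, atan2(203, 696), 0]) cube([43, 56, 725]);


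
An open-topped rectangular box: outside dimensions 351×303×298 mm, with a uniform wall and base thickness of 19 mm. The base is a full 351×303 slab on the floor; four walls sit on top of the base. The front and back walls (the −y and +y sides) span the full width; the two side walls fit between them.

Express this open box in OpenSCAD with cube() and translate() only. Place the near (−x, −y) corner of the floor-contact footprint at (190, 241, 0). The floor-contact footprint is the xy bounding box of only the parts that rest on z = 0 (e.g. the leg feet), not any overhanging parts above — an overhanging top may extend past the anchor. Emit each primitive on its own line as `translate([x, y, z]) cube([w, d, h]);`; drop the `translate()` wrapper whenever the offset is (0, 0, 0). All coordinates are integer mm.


translate([190, 241, 0]) cube([351, 303, 19]);
translate([190, 241, 19]) cube([351, 19, 279]);
translate([190, 525, 19]) cube([351, 19, 279]);
translate([190, 260, 19]) cube([19, 265, 279]);
translate([522, 260, 19]) cube([19, 265, 279]);


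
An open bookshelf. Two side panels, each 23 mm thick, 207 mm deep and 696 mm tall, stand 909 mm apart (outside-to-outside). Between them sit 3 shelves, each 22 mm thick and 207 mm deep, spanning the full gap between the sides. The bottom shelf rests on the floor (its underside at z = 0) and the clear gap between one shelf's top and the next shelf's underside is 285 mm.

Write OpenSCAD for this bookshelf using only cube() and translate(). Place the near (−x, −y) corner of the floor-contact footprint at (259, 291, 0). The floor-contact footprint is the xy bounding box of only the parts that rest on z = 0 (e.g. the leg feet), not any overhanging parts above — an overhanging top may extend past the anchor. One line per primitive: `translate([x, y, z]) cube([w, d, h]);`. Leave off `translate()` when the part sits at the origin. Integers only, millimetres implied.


translate([259, 291, 0]) cube([23, 207, 696]);
translate([1145, 291, 0]) cube([23, 207, 696]);
translate([282, 291, 0]) cube([863, 207, 22]);
translate([282, 291, 307]) cube([863, 207, 22]);
translate([282, 291, 614]) cube([863, 207, 22]);


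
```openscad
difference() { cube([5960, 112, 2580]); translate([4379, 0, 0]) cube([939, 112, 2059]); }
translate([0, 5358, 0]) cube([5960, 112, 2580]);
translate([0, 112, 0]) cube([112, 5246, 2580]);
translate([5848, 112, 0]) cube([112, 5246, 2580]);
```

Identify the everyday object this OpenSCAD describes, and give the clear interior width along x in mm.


A single room. The interior width is 5736 mm.

Four walls enclosing a rectangle with a door in the front wall — a room. Outside width 5960 minus two 112 mm walls gives 5736 mm.


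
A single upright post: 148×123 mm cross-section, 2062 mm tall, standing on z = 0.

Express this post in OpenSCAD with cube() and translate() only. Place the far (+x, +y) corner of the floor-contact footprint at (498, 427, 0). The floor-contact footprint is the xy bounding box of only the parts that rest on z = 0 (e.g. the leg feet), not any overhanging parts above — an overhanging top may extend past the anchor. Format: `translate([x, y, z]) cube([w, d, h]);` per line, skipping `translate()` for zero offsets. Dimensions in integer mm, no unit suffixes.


translate([350, 304, 0]) cube([148, 123, 2062]);


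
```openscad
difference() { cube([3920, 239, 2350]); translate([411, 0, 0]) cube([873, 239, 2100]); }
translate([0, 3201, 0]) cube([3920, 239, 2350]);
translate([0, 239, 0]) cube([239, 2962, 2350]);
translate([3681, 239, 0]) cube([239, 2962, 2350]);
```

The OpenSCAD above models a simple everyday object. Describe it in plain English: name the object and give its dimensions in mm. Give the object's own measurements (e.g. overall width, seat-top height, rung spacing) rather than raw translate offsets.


A single room: four walls, each 2350 mm tall and 239 mm thick, enclosing an outside footprint 3920×3440 mm (x × y), no floor or roof. The front and back walls (−y and +y sides) run the full x-width; the side walls fit between their inner faces. A door opening 873 mm wide and 2100 mm tall is cut through the front wall from the floor up, its −x edge 411 mm from the wall's −x end.


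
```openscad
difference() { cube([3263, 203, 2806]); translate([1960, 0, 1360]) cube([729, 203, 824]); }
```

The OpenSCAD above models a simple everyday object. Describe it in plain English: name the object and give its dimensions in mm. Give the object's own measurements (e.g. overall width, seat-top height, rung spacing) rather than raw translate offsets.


A wall 3263 mm long (x), 203 mm thick (y), 2806 mm tall, with a rectangular window opening cut through it. The opening is 729 mm wide and 824 mm tall; its sill is at z = 1360 mm and its near (−x) edge is 1960 mm from the wall's −x end. The opening passes through the full wall thickness.


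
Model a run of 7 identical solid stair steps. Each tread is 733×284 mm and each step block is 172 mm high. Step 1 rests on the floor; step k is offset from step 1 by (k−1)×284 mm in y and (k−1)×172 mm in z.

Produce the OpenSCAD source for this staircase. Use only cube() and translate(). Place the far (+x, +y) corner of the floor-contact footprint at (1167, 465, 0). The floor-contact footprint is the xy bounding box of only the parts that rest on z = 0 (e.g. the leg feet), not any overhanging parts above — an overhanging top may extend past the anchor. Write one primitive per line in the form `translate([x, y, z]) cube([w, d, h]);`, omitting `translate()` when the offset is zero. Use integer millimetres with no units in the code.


translate([434, 181, 0]) cube([733, 284, 172]);
translate([434, 465, 172]) cube([733, 284, 172]);
translate([434, 749, 344]) cube([733, 284, 172]);
translate([434, 1033, 516]) cube([733, 284, 172]);
translate([434, 1317, 688]) cube([733, 284, 172]);
translate([434, 1601, 860]) cube([733, 284, 172]);
translate([434, 1885, 1032]) cube([733, 284, 172]);


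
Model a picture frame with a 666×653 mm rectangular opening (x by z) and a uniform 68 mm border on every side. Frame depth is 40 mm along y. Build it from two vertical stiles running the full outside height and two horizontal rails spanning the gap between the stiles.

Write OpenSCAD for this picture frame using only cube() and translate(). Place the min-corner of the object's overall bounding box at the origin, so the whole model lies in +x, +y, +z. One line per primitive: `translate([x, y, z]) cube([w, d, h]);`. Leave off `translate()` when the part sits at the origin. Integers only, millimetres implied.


cube([68, 40, 789]);
translate([734, 0, 0]) cube([68, 40, 789]);
translate([68, 0, 0]) cube([666, 40, 68]);
translate([68, 0, 721]) cube([666, 40, 68]);


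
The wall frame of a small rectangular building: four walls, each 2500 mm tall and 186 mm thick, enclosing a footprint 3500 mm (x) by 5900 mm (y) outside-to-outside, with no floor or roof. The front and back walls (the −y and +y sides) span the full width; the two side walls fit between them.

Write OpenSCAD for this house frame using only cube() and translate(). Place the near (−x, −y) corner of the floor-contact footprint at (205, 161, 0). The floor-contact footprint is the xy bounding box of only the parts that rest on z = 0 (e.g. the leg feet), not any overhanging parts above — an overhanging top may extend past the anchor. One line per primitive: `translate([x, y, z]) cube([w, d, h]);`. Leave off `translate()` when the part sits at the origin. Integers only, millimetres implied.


translate([205, 161, 0]) cube([3500, 186, 2500]);
translate([205, 5875, 0]) cube([3500, 186, 2500]);
translate([205, 347, 0]) cube([186, 5528, 2500]);
translate([3519, 347, 0]) cube([186, 5528, 2500]);


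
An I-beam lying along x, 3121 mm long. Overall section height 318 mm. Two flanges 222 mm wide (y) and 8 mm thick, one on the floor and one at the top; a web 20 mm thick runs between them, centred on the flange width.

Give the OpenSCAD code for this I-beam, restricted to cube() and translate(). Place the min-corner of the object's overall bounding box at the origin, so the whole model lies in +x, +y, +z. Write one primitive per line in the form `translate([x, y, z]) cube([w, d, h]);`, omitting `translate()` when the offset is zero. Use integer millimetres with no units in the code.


cube([3121, 222, 8]);
translate([0, 101, 8]) cube([3121, 20, 302]);
translate([0, 0, 310]) cube([3121, 222, 8]);


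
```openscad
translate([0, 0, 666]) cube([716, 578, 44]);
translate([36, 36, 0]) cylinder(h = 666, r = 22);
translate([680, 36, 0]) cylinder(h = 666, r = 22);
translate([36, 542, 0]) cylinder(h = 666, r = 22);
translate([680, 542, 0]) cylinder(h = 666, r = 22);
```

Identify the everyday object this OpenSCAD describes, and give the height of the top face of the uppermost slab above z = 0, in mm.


A table. The table height is 710 mm.

A 716×578×44 slab sits at z = 666 on four Ø44 mm round legs — a table. The top surface is at 666 + 44 = 710 mm.


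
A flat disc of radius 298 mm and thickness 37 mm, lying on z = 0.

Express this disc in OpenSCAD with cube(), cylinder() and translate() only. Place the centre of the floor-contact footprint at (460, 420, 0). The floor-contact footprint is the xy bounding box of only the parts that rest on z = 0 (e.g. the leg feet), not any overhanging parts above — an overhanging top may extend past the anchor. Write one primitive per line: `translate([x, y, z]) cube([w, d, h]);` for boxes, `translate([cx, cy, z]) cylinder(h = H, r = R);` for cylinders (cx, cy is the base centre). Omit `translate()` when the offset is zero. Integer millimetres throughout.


translate([460, 420, 0]) cylinder(h = 37, r = 298);


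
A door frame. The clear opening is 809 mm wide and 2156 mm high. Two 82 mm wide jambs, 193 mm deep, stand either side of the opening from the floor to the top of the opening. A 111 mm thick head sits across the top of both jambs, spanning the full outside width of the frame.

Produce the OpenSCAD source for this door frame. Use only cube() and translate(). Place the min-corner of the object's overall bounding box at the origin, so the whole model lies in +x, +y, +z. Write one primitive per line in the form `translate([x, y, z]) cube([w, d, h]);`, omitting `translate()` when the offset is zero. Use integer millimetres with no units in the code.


cube([82, 193, 2156]);
translate([891, 0, 0]) cube([82, 193, 2156]);
translate([0, 0, 2156]) cube([973, 193, 111]);


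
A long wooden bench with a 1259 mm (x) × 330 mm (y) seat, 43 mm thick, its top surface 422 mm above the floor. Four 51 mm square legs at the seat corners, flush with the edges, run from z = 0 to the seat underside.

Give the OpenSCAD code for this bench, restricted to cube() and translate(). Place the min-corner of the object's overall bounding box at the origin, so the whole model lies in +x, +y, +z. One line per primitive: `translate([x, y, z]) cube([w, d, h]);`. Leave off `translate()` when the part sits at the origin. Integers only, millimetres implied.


translate([0, 0, 379]) cube([1259, 330, 43]);
cube([51, 51, 379]);
translate([0, 279, 0]) cube([51, 51, 379]);
translate([1208, 0, 0]) cube([51, 51, 379]);
translate([1208, 279, 0]) cube([51, 51, 379]);


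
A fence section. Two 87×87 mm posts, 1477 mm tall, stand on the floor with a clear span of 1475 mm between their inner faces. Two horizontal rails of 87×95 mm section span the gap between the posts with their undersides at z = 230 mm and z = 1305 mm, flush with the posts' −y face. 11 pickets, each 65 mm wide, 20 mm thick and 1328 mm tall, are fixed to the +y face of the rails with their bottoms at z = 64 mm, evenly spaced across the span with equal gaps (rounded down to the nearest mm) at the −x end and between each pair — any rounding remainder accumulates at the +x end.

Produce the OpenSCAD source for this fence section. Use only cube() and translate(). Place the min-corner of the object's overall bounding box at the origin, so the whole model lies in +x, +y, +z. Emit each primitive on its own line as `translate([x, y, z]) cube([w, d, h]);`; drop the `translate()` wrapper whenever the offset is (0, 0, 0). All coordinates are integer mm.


cube([87, 87, 1477]);
translate([1562, 0, 0]) cube([87, 87, 1477]);
translate([87, 0, 230]) cube([1475, 87, 95]);
translate([87, 0, 1305]) cube([1475, 87, 95]);
translate([150, 87, 64]) cube([65, 20, 1328]);
translate([278, 87, 64]) cube([65, 20, 1328]);
translate([406, 87, 64]) cube([65, 20, 1328]);
translate([534, 87, 64]) cube([65, 20, 1328]);
translate([662, 87, 64]) cube([65, 20, 1328]);
translate([790, 87, 64]) cube([65, 20, 1328]);
translate([918, 87, 64]) cube([65, 20, 1328]);
translate([1046, 87, 64]) cube([65, 20, 1328]);
translate([1174, 87, 64]) cube([65, 20, 1328]);
translate([1302, 87, 64]) cube([65, 20, 1328]);
translate([1430, 87, 64]) cube([65, 20, 1328]);


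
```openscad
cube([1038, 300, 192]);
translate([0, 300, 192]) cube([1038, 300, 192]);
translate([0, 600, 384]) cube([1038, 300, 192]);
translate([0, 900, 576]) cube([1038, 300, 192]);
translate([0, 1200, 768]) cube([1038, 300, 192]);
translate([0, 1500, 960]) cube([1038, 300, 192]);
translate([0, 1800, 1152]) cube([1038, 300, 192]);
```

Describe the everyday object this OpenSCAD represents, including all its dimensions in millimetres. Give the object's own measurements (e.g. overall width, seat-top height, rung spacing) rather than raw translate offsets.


A straight staircase of 7 solid steps. Each step is 1038 mm wide (x), 300 mm deep (y, the going) and 192 mm tall (the rise). The first step rests on the floor; each subsequent step sits one going further in +y and one rise higher in +z, directly behind and above the previous step with no overlap.


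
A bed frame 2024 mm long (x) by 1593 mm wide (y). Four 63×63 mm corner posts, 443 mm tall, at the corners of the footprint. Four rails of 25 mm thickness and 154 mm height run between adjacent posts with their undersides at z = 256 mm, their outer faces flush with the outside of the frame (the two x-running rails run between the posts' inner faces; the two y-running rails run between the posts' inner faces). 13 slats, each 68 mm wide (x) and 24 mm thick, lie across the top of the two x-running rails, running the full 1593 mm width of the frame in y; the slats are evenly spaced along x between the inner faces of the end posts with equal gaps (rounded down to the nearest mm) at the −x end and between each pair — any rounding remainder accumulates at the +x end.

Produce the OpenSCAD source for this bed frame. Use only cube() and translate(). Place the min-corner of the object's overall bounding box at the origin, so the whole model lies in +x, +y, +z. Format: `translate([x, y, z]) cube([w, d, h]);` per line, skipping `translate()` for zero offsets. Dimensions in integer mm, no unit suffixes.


cube([63, 63, 443]);
translate([0, 1530, 0]) cube([63, 63, 443]);
translate([1961, 0, 0]) cube([63, 63, 443]);
translate([1961, 1530, 0]) cube([63, 63, 443]);
translate([63, 0, 256]) cube([1898, 25, 154]);
translate([63, 1568, 256]) cube([1898, 25, 154]);
translate([0, 63, 256]) cube([25, 1467, 154]);
translate([1999, 63, 256]) cube([25, 1467, 154]);
translate([135, 0, 410]) cube([68, 1593, 24]);
translate([275, 0, 410]) cube([68, 1593, 24]);
translate([415, 0, 410]) cube([68, 1593, 24]);
translate([555, 0, 410]) cube([68, 1593, 24]);
translate([695, 0, 410]) cube([68, 1593, 24]);
translate([835, 0, 410]) cube([68, 1593, 24]);
translate([975, 0, 410]) cube([68, 1593, 24]);
translate([1115, 0, 410]) cube([68, 1593, 24]);
translate([1255, 0, 410]) cube([68, 1593, 24]);
translate([1395, 0, 410]) cube([68, 1593, 24]);
translate([1535, 0, 410]) cube([68, 1593, 24]);
translate([1675, 0, 410]) cube([68, 1593, 24]);
translate([1815, 0, 410]) cube([68, 1593, 24]);


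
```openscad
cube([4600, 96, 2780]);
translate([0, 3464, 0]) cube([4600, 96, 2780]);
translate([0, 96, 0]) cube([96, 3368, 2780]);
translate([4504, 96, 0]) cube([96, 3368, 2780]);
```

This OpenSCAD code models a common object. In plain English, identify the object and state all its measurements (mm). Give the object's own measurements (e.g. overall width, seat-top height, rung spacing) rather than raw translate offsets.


The wall frame of a small rectangular building: four walls, each 2780 mm tall and 96 mm thick, enclosing a footprint 4600 mm (x) by 3560 mm (y) outside-to-outside, with no floor or roof. The front and back walls (the −y and +y sides) span the full width; the two side walls fit between them.


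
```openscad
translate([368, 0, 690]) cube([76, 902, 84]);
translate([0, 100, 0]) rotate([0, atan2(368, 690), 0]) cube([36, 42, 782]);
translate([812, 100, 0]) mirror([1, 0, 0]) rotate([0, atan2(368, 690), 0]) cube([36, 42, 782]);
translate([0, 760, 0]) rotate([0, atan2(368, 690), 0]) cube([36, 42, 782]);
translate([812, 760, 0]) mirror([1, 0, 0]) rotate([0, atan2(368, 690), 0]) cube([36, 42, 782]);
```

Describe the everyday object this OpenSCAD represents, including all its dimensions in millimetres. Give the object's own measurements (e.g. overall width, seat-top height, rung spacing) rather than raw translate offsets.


A sawhorse. A 76×902×84 mm beam (x, y, z) sits on two A-frame leg pairs. Each pair is two raked legs of 36×42 mm section (42 mm along y) splaying symmetrically in x. Each leg rises 690 mm vertically over 368 mm of horizontal reach and is 782 mm long along its own axis. Every leg's outer bottom edge rests on the floor and its outer top edge meets a bottom edge of the beam — the left legs (tilting toward +x) meet the beam's −x bottom edge, the right legs (their mirror images, tilting toward −x) meet its +x bottom edge — so the leg tops tuck under the beam, the beam's underside is 690 mm above the floor, and the feet are 812 mm apart outside-to-outside with the beam centred between them. The two leg pairs are set in 100 mm from either end of the beam.


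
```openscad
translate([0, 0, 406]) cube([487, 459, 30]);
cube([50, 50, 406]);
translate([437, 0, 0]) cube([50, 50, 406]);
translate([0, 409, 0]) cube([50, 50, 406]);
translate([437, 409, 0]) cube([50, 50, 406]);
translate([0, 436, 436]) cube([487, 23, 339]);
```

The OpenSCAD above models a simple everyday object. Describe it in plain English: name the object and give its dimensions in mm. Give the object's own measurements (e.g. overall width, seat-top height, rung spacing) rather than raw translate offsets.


A chair. The seat is a 487×459×30 mm slab with its top at z = 436 mm, on four 50×50 mm corner legs (flush with the seat edges, standing on z = 0). A flat backrest 23 mm thick, 339 mm tall, spans the full seat width and rises from the seat top along its +y edge, rear face flush with the rear of the seat.


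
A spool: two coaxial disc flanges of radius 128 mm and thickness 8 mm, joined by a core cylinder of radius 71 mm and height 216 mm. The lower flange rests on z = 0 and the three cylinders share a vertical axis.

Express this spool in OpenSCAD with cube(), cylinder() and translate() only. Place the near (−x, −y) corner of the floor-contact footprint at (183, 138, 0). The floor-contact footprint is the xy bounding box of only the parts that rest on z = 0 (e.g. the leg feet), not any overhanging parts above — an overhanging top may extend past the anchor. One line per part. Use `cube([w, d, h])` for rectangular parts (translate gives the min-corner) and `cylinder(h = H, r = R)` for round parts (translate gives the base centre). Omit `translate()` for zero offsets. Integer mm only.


translate([311, 266, 0]) cylinder(h = 8, r = 128);
translate([311, 266, 8]) cylinder(h = 216, r = 71);
translate([311, 266, 224]) cylinder(h = 8, r = 128);


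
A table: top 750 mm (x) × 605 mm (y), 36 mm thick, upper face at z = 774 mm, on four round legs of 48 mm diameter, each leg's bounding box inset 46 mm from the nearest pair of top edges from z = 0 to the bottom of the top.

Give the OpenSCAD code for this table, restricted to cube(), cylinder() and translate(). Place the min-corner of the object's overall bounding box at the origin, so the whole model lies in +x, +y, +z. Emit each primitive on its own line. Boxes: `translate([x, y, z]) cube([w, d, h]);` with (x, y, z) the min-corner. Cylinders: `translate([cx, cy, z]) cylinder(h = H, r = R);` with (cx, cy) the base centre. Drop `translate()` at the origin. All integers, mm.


translate([0, 0, 738]) cube([750, 605, 36]);
translate([70, 70, 0]) cylinder(h = 738, r = 24);
translate([680, 70, 0]) cylinder(h = 738, r = 24);
translate([70, 535, 0]) cylinder(h = 738, r = 24);
translate([680, 535, 0]) cylinder(h = 738, r = 24);


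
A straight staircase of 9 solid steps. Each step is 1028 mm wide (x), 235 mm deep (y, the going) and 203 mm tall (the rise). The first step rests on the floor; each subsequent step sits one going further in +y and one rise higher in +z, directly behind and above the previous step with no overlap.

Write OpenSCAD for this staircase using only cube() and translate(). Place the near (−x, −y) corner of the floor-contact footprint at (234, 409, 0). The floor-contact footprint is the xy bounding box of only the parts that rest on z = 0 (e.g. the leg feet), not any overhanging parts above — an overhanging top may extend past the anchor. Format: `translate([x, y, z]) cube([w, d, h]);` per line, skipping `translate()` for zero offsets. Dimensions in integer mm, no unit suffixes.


translate([234, 409, 0]) cube([1028, 235, 203]);
translate([234, 644, 203]) cube([1028, 235, 203]);
translate([234, 879, 406]) cube([1028, 235, 203]);
translate([234, 1114, 609]) cube([1028, 235, 203]);
translate([234, 1349, 812]) cube([1028, 235, 203]);
translate([234, 1584, 1015]) cube([1028, 235, 203]);
translate([234, 1819, 1218]) cube([1028, 235, 203]);
translate([234, 2054, 1421]) cube([1028, 235, 203]);
translate([234, 2289, 1624]) cube([1028, 235, 203]);


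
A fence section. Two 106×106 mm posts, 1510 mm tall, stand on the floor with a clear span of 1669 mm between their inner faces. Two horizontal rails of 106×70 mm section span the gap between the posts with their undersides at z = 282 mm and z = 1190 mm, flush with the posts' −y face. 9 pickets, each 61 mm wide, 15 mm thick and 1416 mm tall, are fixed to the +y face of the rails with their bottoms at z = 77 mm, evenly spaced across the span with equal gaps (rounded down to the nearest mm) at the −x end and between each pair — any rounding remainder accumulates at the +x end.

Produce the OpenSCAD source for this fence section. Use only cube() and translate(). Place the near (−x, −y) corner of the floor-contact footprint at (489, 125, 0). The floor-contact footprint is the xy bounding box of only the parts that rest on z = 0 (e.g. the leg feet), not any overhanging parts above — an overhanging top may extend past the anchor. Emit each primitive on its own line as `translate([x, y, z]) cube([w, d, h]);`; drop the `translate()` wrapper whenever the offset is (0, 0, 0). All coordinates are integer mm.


translate([489, 125, 0]) cube([106, 106, 1510]);
translate([2264, 125, 0]) cube([106, 106, 1510]);
translate([595, 125, 282]) cube([1669, 106, 70]);
translate([595, 125, 1190]) cube([1669, 106, 70]);
translate([707, 231, 77]) cube([61, 15, 1416]);
translate([880, 231, 77]) cube([61, 15, 1416]);
translate([1053, 231, 77]) cube([61, 15, 1416]);
translate([1226, 231, 77]) cube([61, 15, 1416]);
translate([1399, 231, 77]) cube([61, 15, 1416]);
translate([1572, 231, 77]) cube([61, 15, 1416]);
translate([1745, 231, 77]) cube([61, 15, 1416]);
translate([1918, 231, 77]) cube([61, 15, 1416]);
translate([2091, 231, 77]) cube([61, 15, 1416]);


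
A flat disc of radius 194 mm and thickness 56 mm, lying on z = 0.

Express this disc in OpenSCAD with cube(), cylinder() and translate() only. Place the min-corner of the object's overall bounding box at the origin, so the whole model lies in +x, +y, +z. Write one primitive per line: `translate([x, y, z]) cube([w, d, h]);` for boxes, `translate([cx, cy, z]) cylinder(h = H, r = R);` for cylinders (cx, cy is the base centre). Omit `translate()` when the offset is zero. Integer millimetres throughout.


translate([194, 194, 0]) cylinder(h = 56, r = 194);


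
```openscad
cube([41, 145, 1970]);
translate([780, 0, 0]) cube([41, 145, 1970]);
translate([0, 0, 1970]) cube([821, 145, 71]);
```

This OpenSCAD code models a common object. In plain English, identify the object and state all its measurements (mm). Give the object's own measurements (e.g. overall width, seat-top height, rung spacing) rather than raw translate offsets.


A door frame. The clear opening is 739 mm wide and 1970 mm high. Two 41 mm wide jambs, 145 mm deep, stand either side of the opening from the floor to the top of the opening. A 71 mm thick head sits across the top of both jambs, spanning the full outside width of the frame.


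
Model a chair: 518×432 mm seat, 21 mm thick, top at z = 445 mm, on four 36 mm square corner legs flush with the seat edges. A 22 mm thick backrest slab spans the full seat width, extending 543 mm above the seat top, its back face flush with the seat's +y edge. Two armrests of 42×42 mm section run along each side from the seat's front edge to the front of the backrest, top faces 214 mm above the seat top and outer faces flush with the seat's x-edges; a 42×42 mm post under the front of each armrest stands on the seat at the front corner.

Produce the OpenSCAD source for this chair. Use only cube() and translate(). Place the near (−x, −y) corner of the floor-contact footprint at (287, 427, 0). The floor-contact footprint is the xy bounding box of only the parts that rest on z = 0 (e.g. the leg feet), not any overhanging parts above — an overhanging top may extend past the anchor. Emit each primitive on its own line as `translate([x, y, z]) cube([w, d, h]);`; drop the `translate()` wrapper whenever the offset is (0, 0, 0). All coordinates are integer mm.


// leg_h = 445 - 21 = 424
// arm post h = 214 - 42 = 172
translate([287, 427, 424]) cube([518, 432, 21]);
translate([287, 427, 0]) cube([36, 36, 424]);
translate([769, 427, 0]) cube([36, 36, 424]);
translate([287, 823, 0]) cube([36, 36, 424]);
translate([769, 823, 0]) cube([36, 36, 424]);
translate([287, 837, 445]) cube([518, 22, 543]);
translate([287, 427, 617]) cube([42, 410, 42]);
translate([763, 427, 617]) cube([42, 410, 42]);
translate([287, 427, 445]) cube([42, 42, 172]);
translate([763, 427, 445]) cube([42, 42, 172]);


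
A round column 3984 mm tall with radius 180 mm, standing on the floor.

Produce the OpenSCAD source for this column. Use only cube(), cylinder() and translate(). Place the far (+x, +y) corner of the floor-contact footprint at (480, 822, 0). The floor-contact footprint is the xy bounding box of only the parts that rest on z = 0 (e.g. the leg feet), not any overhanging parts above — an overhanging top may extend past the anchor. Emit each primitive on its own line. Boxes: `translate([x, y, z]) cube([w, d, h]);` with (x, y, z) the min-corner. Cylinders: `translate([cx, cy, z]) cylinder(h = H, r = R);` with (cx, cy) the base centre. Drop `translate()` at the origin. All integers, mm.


translate([300, 642, 0]) cylinder(h = 3984, r = 180);


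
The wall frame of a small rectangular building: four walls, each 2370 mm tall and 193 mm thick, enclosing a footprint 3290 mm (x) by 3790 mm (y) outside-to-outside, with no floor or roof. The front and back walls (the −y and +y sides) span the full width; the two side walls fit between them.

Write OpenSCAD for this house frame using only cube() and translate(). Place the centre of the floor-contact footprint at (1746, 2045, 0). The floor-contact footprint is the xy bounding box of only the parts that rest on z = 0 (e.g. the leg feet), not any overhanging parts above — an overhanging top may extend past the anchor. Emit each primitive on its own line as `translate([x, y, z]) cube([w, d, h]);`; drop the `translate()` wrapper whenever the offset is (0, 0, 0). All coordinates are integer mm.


translate([101, 150, 0]) cube([3290, 193, 2370]);
translate([101, 3747, 0]) cube([3290, 193, 2370]);
translate([101, 343, 0]) cube([193, 3404, 2370]);
translate([3198, 343, 0]) cube([193, 3404, 2370]);


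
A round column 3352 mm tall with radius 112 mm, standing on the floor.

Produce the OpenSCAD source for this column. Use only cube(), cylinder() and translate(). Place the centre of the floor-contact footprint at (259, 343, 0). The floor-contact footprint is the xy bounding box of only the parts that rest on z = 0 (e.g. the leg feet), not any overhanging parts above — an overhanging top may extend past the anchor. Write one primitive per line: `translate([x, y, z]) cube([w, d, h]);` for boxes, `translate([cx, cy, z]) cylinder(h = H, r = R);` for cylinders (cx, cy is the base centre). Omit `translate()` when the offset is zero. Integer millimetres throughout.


translate([259, 343, 0]) cylinder(h = 3352, r = 112);


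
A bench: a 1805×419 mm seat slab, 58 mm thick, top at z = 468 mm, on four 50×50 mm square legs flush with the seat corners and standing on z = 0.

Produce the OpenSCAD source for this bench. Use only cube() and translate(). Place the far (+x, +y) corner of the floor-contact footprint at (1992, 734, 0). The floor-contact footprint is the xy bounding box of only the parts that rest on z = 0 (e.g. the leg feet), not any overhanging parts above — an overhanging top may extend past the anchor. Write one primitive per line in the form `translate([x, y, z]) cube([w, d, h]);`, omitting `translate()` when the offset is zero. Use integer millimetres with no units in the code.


translate([187, 315, 410]) cube([1805, 419, 58]);
translate([187, 315, 0]) cube([50, 50, 410]);
translate([187, 684, 0]) cube([50, 50, 410]);
translate([1942, 315, 0]) cube([50, 50, 410]);
translate([1942, 684, 0]) cube([50, 50, 410]);


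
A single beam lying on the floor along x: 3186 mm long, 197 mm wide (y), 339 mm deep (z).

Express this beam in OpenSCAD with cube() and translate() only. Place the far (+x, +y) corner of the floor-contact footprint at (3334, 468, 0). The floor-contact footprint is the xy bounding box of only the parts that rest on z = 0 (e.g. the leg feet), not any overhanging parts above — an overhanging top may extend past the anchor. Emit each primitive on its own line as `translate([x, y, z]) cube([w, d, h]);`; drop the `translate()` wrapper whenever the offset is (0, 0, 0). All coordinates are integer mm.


translate([148, 271, 0]) cube([3186, 197, 339]);


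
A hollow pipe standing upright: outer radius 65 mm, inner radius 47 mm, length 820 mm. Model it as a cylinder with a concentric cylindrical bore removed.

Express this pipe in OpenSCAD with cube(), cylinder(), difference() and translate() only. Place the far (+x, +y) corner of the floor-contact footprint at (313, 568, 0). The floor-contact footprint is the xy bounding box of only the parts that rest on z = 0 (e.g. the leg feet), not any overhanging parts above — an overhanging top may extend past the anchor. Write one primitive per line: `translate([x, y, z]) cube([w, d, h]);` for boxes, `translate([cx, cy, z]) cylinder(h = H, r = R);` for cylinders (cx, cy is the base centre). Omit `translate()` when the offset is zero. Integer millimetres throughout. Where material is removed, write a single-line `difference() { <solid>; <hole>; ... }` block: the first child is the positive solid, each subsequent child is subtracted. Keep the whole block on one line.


difference() { translate([248, 503, 0]) cylinder(h = 820, r = 65); translate([248, 503, 0]) cylinder(h = 820, r = 47); }


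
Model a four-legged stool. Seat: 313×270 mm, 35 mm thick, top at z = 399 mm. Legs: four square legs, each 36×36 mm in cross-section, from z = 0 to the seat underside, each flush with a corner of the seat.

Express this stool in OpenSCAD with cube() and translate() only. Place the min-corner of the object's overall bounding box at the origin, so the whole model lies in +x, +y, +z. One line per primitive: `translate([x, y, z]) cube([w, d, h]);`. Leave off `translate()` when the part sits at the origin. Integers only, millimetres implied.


translate([0, 0, 364]) cube([313, 270, 35]);
cube([36, 36, 364]);
translate([277, 0, 0]) cube([36, 36, 364]);
translate([0, 234, 0]) cube([36, 36, 364]);
translate([277, 234, 0]) cube([36, 36, 364]);


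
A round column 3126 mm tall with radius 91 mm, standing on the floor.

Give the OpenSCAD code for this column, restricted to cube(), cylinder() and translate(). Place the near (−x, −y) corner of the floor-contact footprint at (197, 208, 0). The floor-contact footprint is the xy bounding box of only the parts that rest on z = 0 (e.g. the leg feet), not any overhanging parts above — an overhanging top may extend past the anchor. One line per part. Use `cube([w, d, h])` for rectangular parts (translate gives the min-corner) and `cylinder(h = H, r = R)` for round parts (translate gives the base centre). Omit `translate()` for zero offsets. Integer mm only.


translate([288, 299, 0]) cylinder(h = 3126, r = 91);


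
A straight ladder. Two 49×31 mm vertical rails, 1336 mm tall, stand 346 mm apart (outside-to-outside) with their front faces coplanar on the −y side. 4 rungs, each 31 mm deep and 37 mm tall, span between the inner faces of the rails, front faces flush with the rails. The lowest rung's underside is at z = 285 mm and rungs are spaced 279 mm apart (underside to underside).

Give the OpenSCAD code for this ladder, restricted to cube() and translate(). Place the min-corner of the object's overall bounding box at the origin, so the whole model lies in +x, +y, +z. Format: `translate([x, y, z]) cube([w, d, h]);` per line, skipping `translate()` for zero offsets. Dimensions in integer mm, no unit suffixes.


cube([49, 31, 1336]);
translate([297, 0, 0]) cube([49, 31, 1336]);
translate([49, 0, 285]) cube([248, 31, 37]);
translate([49, 0, 564]) cube([248, 31, 37]);
translate([49, 0, 843]) cube([248, 31, 37]);
translate([49, 0, 1122]) cube([248, 31, 37]);


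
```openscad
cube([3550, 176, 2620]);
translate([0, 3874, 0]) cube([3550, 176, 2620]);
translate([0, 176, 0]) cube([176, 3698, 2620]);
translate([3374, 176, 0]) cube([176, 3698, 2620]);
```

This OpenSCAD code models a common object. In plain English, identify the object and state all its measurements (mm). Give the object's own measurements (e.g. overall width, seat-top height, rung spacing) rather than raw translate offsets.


The wall frame of a small rectangular building: four walls, each 2620 mm tall and 176 mm thick, enclosing a footprint 3550 mm (x) by 4050 mm (y) outside-to-outside, with no floor or roof. The front and back walls (the −y and +y sides) span the full width; the two side walls fit between them.


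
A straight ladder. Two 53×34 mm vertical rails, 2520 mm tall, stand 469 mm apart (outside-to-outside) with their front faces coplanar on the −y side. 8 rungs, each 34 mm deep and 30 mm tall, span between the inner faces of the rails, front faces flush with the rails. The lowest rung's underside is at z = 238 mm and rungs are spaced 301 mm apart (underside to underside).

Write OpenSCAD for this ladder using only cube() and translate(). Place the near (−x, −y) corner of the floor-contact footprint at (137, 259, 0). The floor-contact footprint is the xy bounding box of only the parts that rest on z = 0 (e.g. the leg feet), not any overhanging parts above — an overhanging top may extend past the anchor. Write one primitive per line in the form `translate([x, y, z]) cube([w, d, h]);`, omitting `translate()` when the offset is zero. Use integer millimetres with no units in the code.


translate([137, 259, 0]) cube([53, 34, 2520]);
translate([553, 259, 0]) cube([53, 34, 2520]);
translate([190, 259, 238]) cube([363, 34, 30]);
translate([190, 259, 539]) cube([363, 34, 30]);
translate([190, 259, 840]) cube([363, 34, 30]);
translate([190, 259, 1141]) cube([363, 34, 30]);
translate([190, 259, 1442]) cube([363, 34, 30]);
translate([190, 259, 1743]) cube([363, 34, 30]);
translate([190, 259, 2044]) cube([363, 34, 30]);
translate([190, 259, 2345]) cube([363, 34, 30]);
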